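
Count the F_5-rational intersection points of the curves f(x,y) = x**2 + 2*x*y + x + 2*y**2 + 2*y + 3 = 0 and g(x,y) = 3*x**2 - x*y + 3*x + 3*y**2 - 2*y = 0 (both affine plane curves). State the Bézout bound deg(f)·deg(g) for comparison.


Common zeros: {(2, 4)}; count = 1; Bézout bound = 4.

deg(f) = 2, deg(g) = 2, so Bézout bound = 4.
Scan x ∈ F_5. For each x, list the y ∈ F_5 with f(x, y) ≡ 0 and those with g(x, y) ≡ 0 (mod 5); the common zeros in that column are the intersection.
  x = 0: f ≡ 0 at y ∈ {2}; g ≡ 0 at y ∈ {0, 4}; common: ∅.
  x = 1: f ≡ 0 at y ∈ {0, 3}; g ≡ 0 at y ∈ ∅; common: ∅.
  x = 2: f ≡ 0 at y ∈ {3, 4}; g ≡ 0 at y ∈ {4}; common: {4}.
  x = 3: f ≡ 0 at y ∈ {0, 1}; g ≡ 0 at y ∈ ∅; common: ∅.
  x = 4: f ≡ 0 at y ∈ {1, 4}; g ≡ 0 at y ∈ {0, 2}; common: ∅.
Collecting: common zeros = {(2, 4)}, so the count is 1.
Comparison with the Bézout bound: 1 ≤ 4 = deg(f)·deg(g), as expected for curves with no common component (the affine F_5-count falls short of the bound because intersections may lie at infinity, over extension fields, or carry multiplicity).


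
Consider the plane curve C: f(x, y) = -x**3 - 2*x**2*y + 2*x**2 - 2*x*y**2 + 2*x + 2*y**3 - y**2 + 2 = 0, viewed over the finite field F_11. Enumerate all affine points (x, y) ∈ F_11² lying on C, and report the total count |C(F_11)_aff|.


Affine F_11-points: {(1, 4), (2, 4), (4, 0), (5, 8), (9, 1), (9, 6), (9, 8)}; count = 7.

For each of the 121 pairs (x, y) ∈ F_11², evaluate f(x, y) mod 11. Record the zeros.
  x = 0: [0↦2, 1↦3, 2↦3, 3↦3, 4↦4, 5↦7, 6↦2, 7↦1, 8↦5, 9↦4, 10↦10]  zeros at y ∈ ∅
  x = 1: [0↦5, 1↦2, 2↦5, 3↦4, 4↦0, 5↦5, 6↦9, 7↦2, 8↦7, 9↦3, 10↦2]  zeros at y ∈ {4}
  x = 2: [0↦6, 1↦6, 2↦8, 3↦2, 4↦0, 5↦3, 6↦1, 7↦6, 8↦8, 9↦8, 10↦7]  zeros at y ∈ {4}
  x = 3: [0↦10, 1↦9, 2↦6, 3↦2, 4↦9, 5↦6, 6↦5, 7↦7, 8↦2, 9↦2, 10↦8]  zeros at y ∈ ∅
  x = 4: [0↦0, 1↦5, 2↦4, 3↦9, 4↦10, 5↦8, 6↦4, 7↦10, 8↦5, 9↦1, 10↦10]  zeros at y ∈ {0}
  x = 5: [0↦3, 1↦10, 2↦7, 3↦6, 4↦8, 5↦3, 6↦3, 7↦9, 8↦0, 9↦10, 10↦7]  zeros at y ∈ {8}
  x = 6: [0↦2, 1↦7, 2↦9, 3↦9, 4↦8, 5↦7, 6↦7, 7↦9, 8↦3, 9↦1, 10↦4]  zeros at y ∈ ∅
  x = 7: [0↦2, 1↦1, 2↦4, 3↦1, 4↦4, 5↦3, 6↦10, 7↦4, 8↦8, 9↦1, 10↦6]  zeros at y ∈ ∅
  x = 8: [0↦8, 1↦8, 2↦8, 3↦9, 4↦1, 5↦7, 6↦6, 7↦10, 8↦9, 9↦4, 10↦7]  zeros at y ∈ ∅
  x = 9: [0↦3, 1↦0, 2↦4, 3↦5, 4↦4, 5↦2, 6↦0, 7↦10, 8↦0, 9↦4, 10↦1]  zeros at y ∈ {1, 6, 8}
  x = 10: [0↦3, 1↦4, 2↦8, 3↦5, 4↦7, 5↦4, 6↦8, 7↦9, 8↦8, 9↦6, 10↦4]  zeros at y ∈ ∅
Collecting zeros: affine points = {(1, 4), (2, 4), (4, 0), (5, 8), (9, 1), (9, 6), (9, 8)}.
Total count |C(F_11)_aff| = 7.


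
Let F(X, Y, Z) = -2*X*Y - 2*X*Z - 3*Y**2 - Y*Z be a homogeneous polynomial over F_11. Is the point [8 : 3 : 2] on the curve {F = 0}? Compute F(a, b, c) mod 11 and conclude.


F(8,3,2) ≡ 8 (mod 11); P is NOT on the curve.

Evaluate F(8, 3, 2) term-by-term (mod 11).
  -2*X*Y ↦ -2·8·3·1 = -48
  -2*X*Z ↦ -2·8·1·2 = -32
  -3*Y**2 ↦ -3·1·9·1 = -27
  -Y*Z ↦ -1·1·3·2 = -6
Sum: F(8, 3, 2) = (-48) + (-32) + (-27) + (-6) = -113.
Reducing mod 11: -113 ≡ 8 (mod 11).
Since F(a, b, c) ≡ 8 ≠ 0 (mod 11), P does NOT lie on the curve.


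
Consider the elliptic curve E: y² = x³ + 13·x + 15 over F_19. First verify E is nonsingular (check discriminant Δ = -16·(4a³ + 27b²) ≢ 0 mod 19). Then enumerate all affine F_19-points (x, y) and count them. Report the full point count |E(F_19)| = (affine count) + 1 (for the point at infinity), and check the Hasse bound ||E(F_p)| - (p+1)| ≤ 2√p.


Affine points = {(2, 7), (2, 12), (3, 9), (3, 10), (4, 6), (4, 13), (6, 9), (6, 10), (8, 2), (8, 17), (9, 5), (9, 14), (10, 9), (10, 10), (11, 8), (11, 11), (13, 5), (13, 14), (16, 5), (16, 14), (17, 0), (18, 1), (18, 18)}; affine count = 23; |E(F_19)| = 24.

Discriminant check: Δ ∝ 4a³ + 27b² = 4·13³ + 27·15² = 4·2197 + 27·225 ≡ 5 (mod 19). Nonzero ⇒ E is nonsingular.
For each x ∈ F_19, compute rhs = x³ + 13·x + 15 mod 19, then count y ∈ F_19 with y² ≡ rhs.
  x = 0: rhs = 15, matching y values: none (0 points).
  x = 1: rhs = 10, matching y values: none (0 points).
  x = 2: rhs = 11, matching y values: 7, 12 (2 points).
  x = 3: rhs = 5, matching y values: 9, 10 (2 points).
  x = 4: rhs = 17, matching y values: 6, 13 (2 points).
  x = 5: rhs = 15, matching y values: none (0 points).
  x = 6: rhs = 5, matching y values: 9, 10 (2 points).
  x = 7: rhs = 12, matching y values: none (0 points).
  x = 8: rhs = 4, matching y values: 2, 17 (2 points).
  x = 9: rhs = 6, matching y values: 5, 14 (2 points).
  x = 10: rhs = 5, matching y values: 9, 10 (2 points).
  x = 11: rhs = 7, matching y values: 8, 11 (2 points).
  x = 12: rhs = 18, matching y values: none (0 points).
  x = 13: rhs = 6, matching y values: 5, 14 (2 points).
  x = 14: rhs = 15, matching y values: none (0 points).
  x = 15: rhs = 13, matching y values: none (0 points).
  x = 16: rhs = 6, matching y values: 5, 14 (2 points).
  x = 17: rhs = 0, matching y values: 0 (1 points).
  x = 18: rhs = 1, matching y values: 1, 18 (2 points).
Total affine count: 23.
Full point count |E(F_19)| = 23 + 1 = 24.
Hasse bound: |24 − (19+1)| = |4| = 4 ≤ 2√19 ≈ 8.7178 ✓.


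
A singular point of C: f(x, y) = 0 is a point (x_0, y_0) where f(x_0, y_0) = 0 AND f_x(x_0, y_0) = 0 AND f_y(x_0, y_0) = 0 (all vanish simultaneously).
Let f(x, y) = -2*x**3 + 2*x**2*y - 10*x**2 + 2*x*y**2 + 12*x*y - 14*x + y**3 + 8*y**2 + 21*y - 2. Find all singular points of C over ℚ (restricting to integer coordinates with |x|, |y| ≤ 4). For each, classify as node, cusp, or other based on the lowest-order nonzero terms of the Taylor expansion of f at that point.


Singular points: {(-2, -1)}; classification: cusp.

Compute partial derivatives:
  f_x = -6*x**2 + 4*x*y - 20*x + 2*y**2 + 12*y - 14.
  f_y = 2*x**2 + 4*x*y + 12*x + 3*y**2 + 16*y + 21.
Scan x_0 ∈ {−4, ..., 4}. For each x_0, f_y(x_0, y) is a polynomial in y; find its integer roots y ∈ {−4, ..., 4}, then test f_x and f at those candidates.
  x = -4: f_y(-4, y) = 3*y**2 + 5; no integer root y with |y| ≤ 4.
  x = -3: f_y(-3, y) = 3*y**2 + 4*y + 3; no integer root y with |y| ≤ 4.
  x = -2: f_y(-2, y) = 3*y**2 + 8*y + 5; vanishes at y ∈ {-1}. (-2, -1): f_x = 0, f = 0 — SINGULAR.
  x = -1: f_y(-1, y) = 3*y**2 + 12*y + 11; no integer root y with |y| ≤ 4.
  x = 0: f_y(0, y) = 3*y**2 + 16*y + 21; vanishes at y ∈ {-3}. (0, -3): f_x = -32 ≠ 0.
  x = 1: f_y(1, y) = 3*y**2 + 20*y + 35; no integer root y with |y| ≤ 4.
  x = 2: f_y(2, y) = 3*y**2 + 24*y + 53; no integer root y with |y| ≤ 4.
  x = 3: f_y(3, y) = 3*y**2 + 28*y + 75; no integer root y with |y| ≤ 4.
  x = 4: f_y(4, y) = 3*y**2 + 32*y + 101; no integer root y with |y| ≤ 4.
Only singular point on the grid: (-2, -1).
Classify: substitute x = -2 + u, y = -1 + v and expand: f = -2*u**3 + 2*u**2*v + 2*u*v**2 + v**3 + v**2.
No constant or linear terms (consistent with a singular point). Quadratic part: v**2. Cubic part: -2*u**3 + 2*u**2*v + 2*u*v**2 + v**3.
The quadratic part v**2 is a perfect square, so there is a single (double) tangent line v = 0, i.e. y = -1. Restricting the cubic part to that line (v = 0) leaves -2*u**3 ≠ 0, so f is not divisible by v and the branch is v² ≈ 2*u**3 to lowest order — this is a cusp.
Classification: cusp.


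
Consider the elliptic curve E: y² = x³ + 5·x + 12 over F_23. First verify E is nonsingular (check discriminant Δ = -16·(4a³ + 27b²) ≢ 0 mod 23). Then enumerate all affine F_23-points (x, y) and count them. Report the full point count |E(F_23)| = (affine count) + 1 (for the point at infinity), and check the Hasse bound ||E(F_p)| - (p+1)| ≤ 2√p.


Affine points = {(0, 9), (0, 14), (1, 8), (1, 15), (3, 10), (3, 13), (4, 2), (4, 21), (5, 1), (5, 22), (8, 9), (8, 14), (9, 2), (9, 21), (10, 2), (10, 21), (11, 8), (11, 15), (12, 11), (12, 12), (15, 9), (15, 14), (16, 5), (16, 18), (18, 0), (20, 4), (20, 19), (22, 11), (22, 12)}; affine count = 29; |E(F_23)| = 30.

Discriminant check: Δ ∝ 4a³ + 27b² = 4·5³ + 27·12² = 4·125 + 27·144 ≡ 18 (mod 23). Nonzero ⇒ E is nonsingular.
For each x ∈ F_23, compute rhs = x³ + 5·x + 12 mod 23, then count y ∈ F_23 with y² ≡ rhs.
  x = 0: rhs = 12, matching y values: 9, 14 (2 points).
  x = 1: rhs = 18, matching y values: 8, 15 (2 points).
  x = 2: rhs = 7, matching y values: none (0 points).
  x = 3: rhs = 8, matching y values: 10, 13 (2 points).
  x = 4: rhs = 4, matching y values: 2, 21 (2 points).
  x = 5: rhs = 1, matching y values: 1, 22 (2 points).
  x = 6: rhs = 5, matching y values: none (0 points).
  x = 7: rhs = 22, matching y values: none (0 points).
  x = 8: rhs = 12, matching y values: 9, 14 (2 points).
  x = 9: rhs = 4, matching y values: 2, 21 (2 points).
  x = 10: rhs = 4, matching y values: 2, 21 (2 points).
  x = 11: rhs = 18, matching y values: 8, 15 (2 points).
  x = 12: rhs = 6, matching y values: 11, 12 (2 points).
  x = 13: rhs = 20, matching y values: none (0 points).
  x = 14: rhs = 20, matching y values: none (0 points).
  x = 15: rhs = 12, matching y values: 9, 14 (2 points).
  x = 16: rhs = 2, matching y values: 5, 18 (2 points).
  x = 17: rhs = 19, matching y values: none (0 points).
  x = 18: rhs = 0, matching y values: 0 (1 points).
  x = 19: rhs = 20, matching y values: none (0 points).
  x = 20: rhs = 16, matching y values: 4, 19 (2 points).
  x = 21: rhs = 17, matching y values: none (0 points).
  x = 22: rhs = 6, matching y values: 11, 12 (2 points).
Total affine count: 29.
Full point count |E(F_23)| = 29 + 1 = 30.
Hasse bound: |30 − (23+1)| = |6| = 6 ≤ 2√23 ≈ 9.5917 ✓.


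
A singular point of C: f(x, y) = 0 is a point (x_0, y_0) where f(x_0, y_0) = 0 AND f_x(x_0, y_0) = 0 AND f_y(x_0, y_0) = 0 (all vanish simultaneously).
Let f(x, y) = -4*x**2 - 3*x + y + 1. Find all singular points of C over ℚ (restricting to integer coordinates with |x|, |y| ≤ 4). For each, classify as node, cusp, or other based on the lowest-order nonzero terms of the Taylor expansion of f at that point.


No singular points in the scanned grid; C is smooth there.

Compute partial derivatives:
  f_x = -8*x - 3.
  f_y = 1.
f_y = 1 is a nonzero constant, so f_y never vanishes: no point (x, y) can satisfy f = f_x = f_y = 0. In particular no (x, y) ∈ {−4, ..., 4}² is singular; the curve is smooth.


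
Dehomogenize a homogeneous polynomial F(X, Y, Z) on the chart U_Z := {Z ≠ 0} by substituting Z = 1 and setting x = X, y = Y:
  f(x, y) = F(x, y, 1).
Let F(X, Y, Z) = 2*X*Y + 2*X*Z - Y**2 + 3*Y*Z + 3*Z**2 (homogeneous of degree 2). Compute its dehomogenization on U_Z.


f(x, y) = 2*x*y + 2*x - y**2 + 3*y + 3

On U_Z we set Z = 1. Each monomial c·X^i·Y^j·Z^k in F becomes c·x^i·y^j·1^k = c·x^i·y^j.
Substituting Z = 1: F(X, Y, 1) = 2*x*y + 2*x - y**2 + 3*y + 3.
Note: deg(f) ≤ deg(F) = 2; strict inequality happens when F is divisible by Z (lost terms).


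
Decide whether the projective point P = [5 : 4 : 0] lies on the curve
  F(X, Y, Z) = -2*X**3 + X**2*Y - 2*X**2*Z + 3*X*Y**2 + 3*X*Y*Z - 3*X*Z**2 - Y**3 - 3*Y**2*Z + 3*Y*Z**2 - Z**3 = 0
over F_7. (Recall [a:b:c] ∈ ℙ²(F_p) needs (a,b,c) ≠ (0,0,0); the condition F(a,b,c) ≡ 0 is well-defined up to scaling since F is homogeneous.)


F(5,4,0) ≡ 5 (mod 7); P is NOT on the curve.

Evaluate F(5, 4, 0) term-by-term (mod 7).
  -2*X**3 ↦ -2·125·1·1 = -250
  X**2*Y ↦ 1·25·4·1 = 100
  -2*X**2*Z ↦ -2·25·1·0 = 0
  3*X*Y**2 ↦ 3·5·16·1 = 240
  3*X*Y*Z ↦ 3·5·4·0 = 0
  -3*X*Z**2 ↦ -3·5·1·0 = 0
  -Y**3 ↦ -1·1·64·1 = -64
  -3*Y**2*Z ↦ -3·1·16·0 = 0
  3*Y*Z**2 ↦ 3·1·4·0 = 0
  -Z**3 ↦ -1·1·1·0 = 0
Sum: F(5, 4, 0) = (-250) + (100) + (0) + (240) + (0) + (0) + (-64) + (0) + (0) + (0) = 26.
Reducing mod 7: 26 ≡ 5 (mod 7).
Since F(a, b, c) ≡ 5 ≠ 0 (mod 7), P does NOT lie on the curve.


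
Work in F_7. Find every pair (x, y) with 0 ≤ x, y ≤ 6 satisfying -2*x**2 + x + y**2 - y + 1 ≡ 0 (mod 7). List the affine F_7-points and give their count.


Affine F_7-points: {(0, 3), (0, 5), (1, 0), (1, 1), (2, 4), (3, 0), (3, 1), (4, 3), (4, 5), (5, 2), (5, 6), (6, 2), (6, 6)}; count = 13.

For each of the 49 pairs (x, y) ∈ F_7², evaluate f(x, y) mod 7. Record the zeros.
  x = 0: [0↦1, 1↦1, 2↦3, 3↦0, 4↦6, 5↦0, 6↦3]  zeros at y ∈ {3, 5}
  x = 1: [0↦0, 1↦0, 2↦2, 3↦6, 4↦5, 5↦6, 6↦2]  zeros at y ∈ {0, 1}
  x = 2: [0↦2, 1↦2, 2↦4, 3↦1, 4↦0, 5↦1, 6↦4]  zeros at y ∈ {4}
  x = 3: [0↦0, 1↦0, 2↦2, 3↦6, 4↦5, 5↦6, 6↦2]  zeros at y ∈ {0, 1}
  x = 4: [0↦1, 1↦1, 2↦3, 3↦0, 4↦6, 5↦0, 6↦3]  zeros at y ∈ {3, 5}
  x = 5: [0↦5, 1↦5, 2↦0, 3↦4, 4↦3, 5↦4, 6↦0]  zeros at y ∈ {2, 6}
  x = 6: [0↦5, 1↦5, 2↦0, 3↦4, 4↦3, 5↦4, 6↦0]  zeros at y ∈ {2, 6}
Collecting zeros: affine points = {(0, 3), (0, 5), (1, 0), (1, 1), (2, 4), (3, 0), (3, 1), (4, 3), (4, 5), (5, 2), (5, 6), (6, 2), (6, 6)}.
Total count |C(F_7)_aff| = 13.


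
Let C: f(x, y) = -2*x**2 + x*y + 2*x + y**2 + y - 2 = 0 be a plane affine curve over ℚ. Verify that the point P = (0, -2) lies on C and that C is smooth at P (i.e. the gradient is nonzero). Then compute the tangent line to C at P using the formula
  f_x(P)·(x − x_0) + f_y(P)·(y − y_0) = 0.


Tangent line at P: -3*y - 6 = 0.

Step 1: f(0, -2) = 0, so P lies on C.
Step 2: partial derivatives
  f_x(x, y) = -4*x + y + 2, f_y(x, y) = x + 2*y + 1.
  f_x(P) = 0, f_y(P) = -3 (gradient nonzero, so P is smooth).
Step 3: tangent line at P: 0·(x − 0) + -3·(y − -2) = 0.
Expanding: -3*y - 6 = 0.


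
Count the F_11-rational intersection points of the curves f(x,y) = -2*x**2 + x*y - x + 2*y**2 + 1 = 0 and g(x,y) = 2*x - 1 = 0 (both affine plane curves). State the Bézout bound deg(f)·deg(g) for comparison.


Common zeros: {(6, 0), (6, 8)}; count = 2; Bézout bound = 2.

deg(f) = 2, deg(g) = 1, so Bézout bound = 2.
Scan x ∈ F_11. For each x, list the y ∈ F_11 with f(x, y) ≡ 0 and those with g(x, y) ≡ 0 (mod 11); the common zeros in that column are the intersection.
  x = 0: f ≡ 0 at y ∈ {4, 7}; g ≡ 0 at y ∈ ∅; common: ∅.
  x = 1: f ≡ 0 at y ∈ ∅; g ≡ 0 at y ∈ ∅; common: ∅.
  x = 2: f ≡ 0 at y ∈ ∅; g ≡ 0 at y ∈ ∅; common: ∅.
  x = 3: f ≡ 0 at y ∈ {7, 8}; g ≡ 0 at y ∈ ∅; common: ∅.
  x = 4: f ≡ 0 at y ∈ ∅; g ≡ 0 at y ∈ ∅; common: ∅.
  x = 5: f ≡ 0 at y ∈ ∅; g ≡ 0 at y ∈ ∅; common: ∅.
  x = 6: f ≡ 0 at y ∈ {0, 8}; g ≡ 0 at y ∈ {0, 1, 2, 3, 4, 5, 6, 7, 8, 9, 10}; common: {0, 8}.
  x = 7: f ≡ 0 at y ∈ {4, 9}; g ≡ 0 at y ∈ ∅; common: ∅.
  x = 8: f ≡ 0 at y ∈ {9}; g ≡ 0 at y ∈ ∅; common: ∅.
  x = 9: f ≡ 0 at y ∈ {6}; g ≡ 0 at y ∈ ∅; common: ∅.
  x = 10: f ≡ 0 at y ∈ {0, 6}; g ≡ 0 at y ∈ ∅; common: ∅.
Collecting: common zeros = {(6, 0), (6, 8)}, so the count is 2.
Comparison with the Bézout bound: 2 ≤ 2 = deg(f)·deg(g), as expected for curves with no common component (the bound is attained).


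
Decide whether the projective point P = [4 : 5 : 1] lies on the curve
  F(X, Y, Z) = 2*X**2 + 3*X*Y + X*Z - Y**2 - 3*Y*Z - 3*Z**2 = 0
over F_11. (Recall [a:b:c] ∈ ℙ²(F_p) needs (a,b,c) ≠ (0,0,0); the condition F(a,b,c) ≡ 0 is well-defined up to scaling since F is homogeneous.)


F(4,5,1) ≡ 9 (mod 11); P is NOT on the curve.

Evaluate F(4, 5, 1) term-by-term (mod 11).
  2*X**2 ↦ 2·16·1·1 = 32
  3*X*Y ↦ 3·4·5·1 = 60
  X*Z ↦ 1·4·1·1 = 4
  -Y**2 ↦ -1·1·25·1 = -25
  -3*Y*Z ↦ -3·1·5·1 = -15
  -3*Z**2 ↦ -3·1·1·1 = -3
Sum: F(4, 5, 1) = (32) + (60) + (4) + (-25) + (-15) + (-3) = 53.
Reducing mod 11: 53 ≡ 9 (mod 11).
Since F(a, b, c) ≡ 9 ≠ 0 (mod 11), P does NOT lie on the curve.


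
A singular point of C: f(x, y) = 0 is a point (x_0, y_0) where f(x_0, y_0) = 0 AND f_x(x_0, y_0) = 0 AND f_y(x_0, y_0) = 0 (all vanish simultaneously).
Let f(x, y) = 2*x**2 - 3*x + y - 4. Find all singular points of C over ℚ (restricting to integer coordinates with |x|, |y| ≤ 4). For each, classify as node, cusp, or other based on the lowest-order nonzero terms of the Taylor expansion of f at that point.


No singular points in the scanned grid; C is smooth there.

Compute partial derivatives:
  f_x = 4*x - 3.
  f_y = 1.
f_y = 1 is a nonzero constant, so f_y never vanishes: no point (x, y) can satisfy f = f_x = f_y = 0. In particular no (x, y) ∈ {−4, ..., 4}² is singular; the curve is smooth.


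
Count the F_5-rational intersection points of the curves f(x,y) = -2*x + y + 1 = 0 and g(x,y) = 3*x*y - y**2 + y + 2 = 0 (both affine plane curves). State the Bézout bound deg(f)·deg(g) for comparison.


Common zeros: {(0, 4), (1, 1)}; count = 2; Bézout bound = 2.

deg(f) = 1, deg(g) = 2, so Bézout bound = 2.
Scan x ∈ F_5. For each x, list the y ∈ F_5 with f(x, y) ≡ 0 and those with g(x, y) ≡ 0 (mod 5); the common zeros in that column are the intersection.
  x = 0: f ≡ 0 at y ∈ {4}; g ≡ 0 at y ∈ {2, 4}; common: {4}.
  x = 1: f ≡ 0 at y ∈ {1}; g ≡ 0 at y ∈ {1, 3}; common: {1}.
  x = 2: f ≡ 0 at y ∈ {3}; g ≡ 0 at y ∈ ∅; common: ∅.
  x = 3: f ≡ 0 at y ∈ {0}; g ≡ 0 at y ∈ ∅; common: ∅.
  x = 4: f ≡ 0 at y ∈ {2}; g ≡ 0 at y ∈ ∅; common: ∅.
Collecting: common zeros = {(0, 4), (1, 1)}, so the count is 2.
Comparison with the Bézout bound: 2 ≤ 2 = deg(f)·deg(g), as expected for curves with no common component (the bound is attained).


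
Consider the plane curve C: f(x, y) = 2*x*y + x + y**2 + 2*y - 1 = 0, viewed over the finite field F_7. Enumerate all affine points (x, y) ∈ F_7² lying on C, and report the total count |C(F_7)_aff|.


Affine F_7-points: {(0, 2), (0, 3), (1, 0), (1, 3), (2, 3), (2, 5), (3, 3), (4, 1), (4, 3), (5, 3), (5, 6), (6, 3), (6, 4)}; count = 13.

For each of the 49 pairs (x, y) ∈ F_7², evaluate f(x, y) mod 7. Record the zeros.
  x = 0: [0↦6, 1↦2, 2↦0, 3↦0, 4↦2, 5↦6, 6↦5]  zeros at y ∈ {2, 3}
  x = 1: [0↦0, 1↦5, 2↦5, 3↦0, 4↦4, 5↦3, 6↦4]  zeros at y ∈ {0, 3}
  x = 2: [0↦1, 1↦1, 2↦3, 3↦0, 4↦6, 5↦0, 6↦3]  zeros at y ∈ {3, 5}
  x = 3: [0↦2, 1↦4, 2↦1, 3↦0, 4↦1, 5↦4, 6↦2]  zeros at y ∈ {3}
  x = 4: [0↦3, 1↦0, 2↦6, 3↦0, 4↦3, 5↦1, 6↦1]  zeros at y ∈ {1, 3}
  x = 5: [0↦4, 1↦3, 2↦4, 3↦0, 4↦5, 5↦5, 6↦0]  zeros at y ∈ {3, 6}
  x = 6: [0↦5, 1↦6, 2↦2, 3↦0, 4↦0, 5↦2, 6↦6]  zeros at y ∈ {3, 4}
Collecting zeros: affine points = {(0, 2), (0, 3), (1, 0), (1, 3), (2, 3), (2, 5), (3, 3), (4, 1), (4, 3), (5, 3), (5, 6), (6, 3), (6, 4)}.
Total count |C(F_7)_aff| = 13.


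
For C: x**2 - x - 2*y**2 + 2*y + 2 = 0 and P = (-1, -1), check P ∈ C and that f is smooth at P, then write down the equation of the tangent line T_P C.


Tangent line at P: -3*x + 6*y + 3 = 0.

Step 1: f(-1, -1) = 0, so P lies on C.
Step 2: partial derivatives
  f_x(x, y) = 2*x - 1, f_y(x, y) = 2 - 4*y.
  f_x(P) = -3, f_y(P) = 6 (gradient nonzero, so P is smooth).
Step 3: tangent line at P: -3·(x − -1) + 6·(y − -1) = 0.
Expanding: -3*x + 6*y + 3 = 0.


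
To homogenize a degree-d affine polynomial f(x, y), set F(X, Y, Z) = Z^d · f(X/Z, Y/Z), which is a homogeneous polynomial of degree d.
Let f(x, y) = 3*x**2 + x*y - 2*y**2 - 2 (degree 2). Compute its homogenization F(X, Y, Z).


F(X, Y, Z) = 3*X**2 + X*Y - 2*Y**2 - 2*Z**2

deg(f) = 2.
Substitute x = X/Z, y = Y/Z into f, then multiply by Z^2.
  monomial 3·x^2·y^0 ↦ 3·X^2·Y^0·Z^0.
  monomial 1·x^1·y^1 ↦ 1·X^1·Y^1·Z^0.
  monomial -2·x^0·y^2 ↦ -2·X^0·Y^2·Z^0.
  monomial -2·x^0·y^0 ↦ -2·X^0·Y^0·Z^2.
Collecting: F(X, Y, Z) = 3*X**2 + X*Y - 2*Y**2 - 2*Z**2.


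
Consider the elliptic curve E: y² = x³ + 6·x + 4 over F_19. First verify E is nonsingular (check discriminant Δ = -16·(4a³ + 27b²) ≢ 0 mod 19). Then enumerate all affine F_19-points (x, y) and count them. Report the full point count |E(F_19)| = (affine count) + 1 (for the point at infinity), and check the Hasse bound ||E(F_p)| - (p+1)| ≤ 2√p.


Affine points = {(0, 2), (0, 17), (1, 7), (1, 12), (2, 9), (2, 10), (3, 7), (3, 12), (4, 4), (4, 15), (5, 8), (5, 11), (6, 3), (6, 16), (7, 3), (7, 16), (10, 0), (14, 1), (14, 18), (15, 7), (15, 12), (16, 4), (16, 15), (18, 4), (18, 15)}; affine count = 25; |E(F_19)| = 26.

Discriminant check: Δ ∝ 4a³ + 27b² = 4·6³ + 27·4² = 4·216 + 27·16 ≡ 4 (mod 19). Nonzero ⇒ E is nonsingular.
For each x ∈ F_19, compute rhs = x³ + 6·x + 4 mod 19, then count y ∈ F_19 with y² ≡ rhs.
  x = 0: rhs = 4, matching y values: 2, 17 (2 points).
  x = 1: rhs = 11, matching y values: 7, 12 (2 points).
  x = 2: rhs = 5, matching y values: 9, 10 (2 points).
  x = 3: rhs = 11, matching y values: 7, 12 (2 points).
  x = 4: rhs = 16, matching y values: 4, 15 (2 points).
  x = 5: rhs = 7, matching y values: 8, 11 (2 points).
  x = 6: rhs = 9, matching y values: 3, 16 (2 points).
  x = 7: rhs = 9, matching y values: 3, 16 (2 points).
  x = 8: rhs = 13, matching y values: none (0 points).
  x = 9: rhs = 8, matching y values: none (0 points).
  x = 10: rhs = 0, matching y values: 0 (1 points).
  x = 11: rhs = 14, matching y values: none (0 points).
  x = 12: rhs = 18, matching y values: none (0 points).
  x = 13: rhs = 18, matching y values: none (0 points).
  x = 14: rhs = 1, matching y values: 1, 18 (2 points).
  x = 15: rhs = 11, matching y values: 7, 12 (2 points).
  x = 16: rhs = 16, matching y values: 4, 15 (2 points).
  x = 17: rhs = 3, matching y values: none (0 points).
  x = 18: rhs = 16, matching y values: 4, 15 (2 points).
Total affine count: 25.
Full point count |E(F_19)| = 25 + 1 = 26.
Hasse bound: |26 − (19+1)| = |6| = 6 ≤ 2√19 ≈ 8.7178 ✓.


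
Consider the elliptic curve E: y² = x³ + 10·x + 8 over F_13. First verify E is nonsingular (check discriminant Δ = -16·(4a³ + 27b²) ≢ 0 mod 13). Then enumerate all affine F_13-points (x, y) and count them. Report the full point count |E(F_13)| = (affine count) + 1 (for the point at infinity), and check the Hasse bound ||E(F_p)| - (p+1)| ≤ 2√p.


Affine points = {(2, 6), (2, 7), (3, 0), (5, 1), (5, 12), (10, 4), (10, 9), (12, 6), (12, 7)}; affine count = 9; |E(F_13)| = 10.

Discriminant check: Δ ∝ 4a³ + 27b² = 4·10³ + 27·8² = 4·1000 + 27·64 ≡ 8 (mod 13). Nonzero ⇒ E is nonsingular.
For each x ∈ F_13, compute rhs = x³ + 10·x + 8 mod 13, then count y ∈ F_13 with y² ≡ rhs.
  x = 0: rhs = 8, matching y values: none (0 points).
  x = 1: rhs = 6, matching y values: none (0 points).
  x = 2: rhs = 10, matching y values: 6, 7 (2 points).
  x = 3: rhs = 0, matching y values: 0 (1 points).
  x = 4: rhs = 8, matching y values: none (0 points).
  x = 5: rhs = 1, matching y values: 1, 12 (2 points).
  x = 6: rhs = 11, matching y values: none (0 points).
  x = 7: rhs = 5, matching y values: none (0 points).
  x = 8: rhs = 2, matching y values: none (0 points).
  x = 9: rhs = 8, matching y values: none (0 points).
  x = 10: rhs = 3, matching y values: 4, 9 (2 points).
  x = 11: rhs = 6, matching y values: none (0 points).
  x = 12: rhs = 10, matching y values: 6, 7 (2 points).
Total affine count: 9.
Full point count |E(F_13)| = 9 + 1 = 10.
Hasse bound: |10 − (13+1)| = |-4| = 4 ≤ 2√13 ≈ 7.2111 ✓.


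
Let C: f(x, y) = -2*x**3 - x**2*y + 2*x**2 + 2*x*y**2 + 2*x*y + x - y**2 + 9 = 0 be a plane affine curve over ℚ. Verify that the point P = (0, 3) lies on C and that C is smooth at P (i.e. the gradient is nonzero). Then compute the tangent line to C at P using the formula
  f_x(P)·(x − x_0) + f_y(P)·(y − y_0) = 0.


Tangent line at P: 25*x - 6*y + 18 = 0.

Step 1: f(0, 3) = 0, so P lies on C.
Step 2: partial derivatives
  f_x(x, y) = -6*x**2 - 2*x*y + 4*x + 2*y**2 + 2*y + 1, f_y(x, y) = -x**2 + 4*x*y + 2*x - 2*y.
  f_x(P) = 25, f_y(P) = -6 (gradient nonzero, so P is smooth).
Step 3: tangent line at P: 25·(x − 0) + -6·(y − 3) = 0.
Expanding: 25*x - 6*y + 18 = 0.


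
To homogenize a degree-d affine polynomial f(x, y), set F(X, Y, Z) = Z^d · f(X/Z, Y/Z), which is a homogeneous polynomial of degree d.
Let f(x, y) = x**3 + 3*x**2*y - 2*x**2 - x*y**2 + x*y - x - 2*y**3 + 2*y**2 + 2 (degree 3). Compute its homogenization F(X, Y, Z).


F(X, Y, Z) = X**3 + 3*X**2*Y - 2*X**2*Z - X*Y**2 + X*Y*Z - X*Z**2 - 2*Y**3 + 2*Y**2*Z + 2*Z**3

deg(f) = 3.
Substitute x = X/Z, y = Y/Z into f, then multiply by Z^3.
  monomial 1·x^3·y^0 ↦ 1·X^3·Y^0·Z^0.
  monomial 3·x^2·y^1 ↦ 3·X^2·Y^1·Z^0.
  monomial -2·x^2·y^0 ↦ -2·X^2·Y^0·Z^1.
  monomial -1·x^1·y^2 ↦ -1·X^1·Y^2·Z^0.
  monomial 1·x^1·y^1 ↦ 1·X^1·Y^1·Z^1.
  monomial -1·x^1·y^0 ↦ -1·X^1·Y^0·Z^2.
  monomial -2·x^0·y^3 ↦ -2·X^0·Y^3·Z^0.
  monomial 2·x^0·y^2 ↦ 2·X^0·Y^2·Z^1.
  monomial 2·x^0·y^0 ↦ 2·X^0·Y^0·Z^3.
Collecting: F(X, Y, Z) = X**3 + 3*X**2*Y - 2*X**2*Z - X*Y**2 + X*Y*Z - X*Z**2 - 2*Y**3 + 2*Y**2*Z + 2*Z**3.


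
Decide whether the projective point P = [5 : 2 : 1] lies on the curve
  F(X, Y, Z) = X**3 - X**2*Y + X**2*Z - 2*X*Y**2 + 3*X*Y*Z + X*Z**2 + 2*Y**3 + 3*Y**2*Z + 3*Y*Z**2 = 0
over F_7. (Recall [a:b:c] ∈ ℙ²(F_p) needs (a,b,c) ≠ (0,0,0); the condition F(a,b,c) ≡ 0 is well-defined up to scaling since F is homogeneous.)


F(5,2,1) ≡ 3 (mod 7); P is NOT on the curve.

Evaluate F(5, 2, 1) term-by-term (mod 7).
  X**3 ↦ 1·125·1·1 = 125
  -X**2*Y ↦ -1·25·2·1 = -50
  X**2*Z ↦ 1·25·1·1 = 25
  -2*X*Y**2 ↦ -2·5·4·1 = -40
  3*X*Y*Z ↦ 3·5·2·1 = 30
  X*Z**2 ↦ 1·5·1·1 = 5
  2*Y**3 ↦ 2·1·8·1 = 16
  3*Y**2*Z ↦ 3·1·4·1 = 12
  3*Y*Z**2 ↦ 3·1·2·1 = 6
Sum: F(5, 2, 1) = (125) + (-50) + (25) + (-40) + (30) + (5) + (16) + (12) + (6) = 129.
Reducing mod 7: 129 ≡ 3 (mod 7).
Since F(a, b, c) ≡ 3 ≠ 0 (mod 7), P does NOT lie on the curve.


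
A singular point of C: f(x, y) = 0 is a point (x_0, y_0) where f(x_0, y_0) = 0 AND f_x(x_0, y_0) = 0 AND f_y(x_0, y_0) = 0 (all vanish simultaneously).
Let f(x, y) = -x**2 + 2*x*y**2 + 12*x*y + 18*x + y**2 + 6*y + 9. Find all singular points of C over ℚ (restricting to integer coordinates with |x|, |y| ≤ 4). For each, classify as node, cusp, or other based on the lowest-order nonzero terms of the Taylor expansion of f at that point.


Singular points: {(0, -3)}; classification: node.

Compute partial derivatives:
  f_x = -2*x + 2*y**2 + 12*y + 18.
  f_y = 4*x*y + 12*x + 2*y + 6.
Scan x_0 ∈ {−4, ..., 4}. For each x_0, f_y(x_0, y) is a polynomial in y; find its integer roots y ∈ {−4, ..., 4}, then test f_x and f at those candidates.
  x = -4: f_y(-4, y) = -14*y - 42; vanishes at y ∈ {-3}. (-4, -3): f_x = 8 ≠ 0.
  x = -3: f_y(-3, y) = -10*y - 30; vanishes at y ∈ {-3}. (-3, -3): f_x = 6 ≠ 0.
  x = -2: f_y(-2, y) = -6*y - 18; vanishes at y ∈ {-3}. (-2, -3): f_x = 4 ≠ 0.
  x = -1: f_y(-1, y) = -2*y - 6; vanishes at y ∈ {-3}. (-1, -3): f_x = 2 ≠ 0.
  x = 0: f_y(0, y) = 2*y + 6; vanishes at y ∈ {-3}. (0, -3): f_x = 0, f = 0 — SINGULAR.
  x = 1: f_y(1, y) = 6*y + 18; vanishes at y ∈ {-3}. (1, -3): f_x = -2 ≠ 0.
  x = 2: f_y(2, y) = 10*y + 30; vanishes at y ∈ {-3}. (2, -3): f_x = -4 ≠ 0.
  x = 3: f_y(3, y) = 14*y + 42; vanishes at y ∈ {-3}. (3, -3): f_x = -6 ≠ 0.
  x = 4: f_y(4, y) = 18*y + 54; vanishes at y ∈ {-3}. (4, -3): f_x = -8 ≠ 0.
Only singular point on the grid: (0, -3).
Classify: substitute x = 0 + u, y = -3 + v and expand: f = -u**2 + 2*u*v**2 + v**2.
No constant or linear terms (consistent with a singular point). Quadratic part: -u**2 + v**2. Cubic part: 2*u*v**2.
The quadratic part v**2 - u**2 = (v − u)(v + u) splits into two distinct linear factors, so there are two distinct tangent lines y − -3 = ±(x − 0) — this is a node (ordinary double point).
Classification: node.


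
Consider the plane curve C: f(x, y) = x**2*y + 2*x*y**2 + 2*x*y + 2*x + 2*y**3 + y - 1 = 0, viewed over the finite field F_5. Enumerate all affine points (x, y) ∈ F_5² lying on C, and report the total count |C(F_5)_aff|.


Affine F_5-points: {(1, 3), (2, 3), (3, 0), (4, 2)}; count = 4.

For each of the 25 pairs (x, y) ∈ F_5², evaluate f(x, y) mod 5. Record the zeros.
  x = 0: [0↦4, 1↦2, 2↦2, 3↦1, 4↦1]  zeros at y ∈ ∅
  x = 1: [0↦1, 1↦4, 2↦3, 3↦0, 4↦2]  zeros at y ∈ {3}
  x = 2: [0↦3, 1↦3, 2↦3, 3↦0, 4↦1]  zeros at y ∈ {3}
  x = 3: [0↦0, 1↦4, 2↦2, 3↦1, 4↦3]  zeros at y ∈ {0}
  x = 4: [0↦2, 1↦2, 2↦0, 3↦3, 4↦3]  zeros at y ∈ {2}
Collecting zeros: affine points = {(1, 3), (2, 3), (3, 0), (4, 2)}.
Total count |C(F_5)_aff| = 4.


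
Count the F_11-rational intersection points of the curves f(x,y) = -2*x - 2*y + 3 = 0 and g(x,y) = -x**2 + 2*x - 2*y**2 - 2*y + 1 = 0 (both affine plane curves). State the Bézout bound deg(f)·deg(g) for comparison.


Common zeros: {(9, 9)}; count = 1; Bézout bound = 2.

deg(f) = 1, deg(g) = 2, so Bézout bound = 2.
Scan x ∈ F_11. For each x, list the y ∈ F_11 with f(x, y) ≡ 0 and those with g(x, y) ≡ 0 (mod 11); the common zeros in that column are the intersection.
  x = 0: f ≡ 0 at y ∈ {7}; g ≡ 0 at y ∈ {2, 8}; common: ∅.
  x = 1: f ≡ 0 at y ∈ {6}; g ≡ 0 at y ∈ {3, 7}; common: ∅.
  x = 2: f ≡ 0 at y ∈ {5}; g ≡ 0 at y ∈ {2, 8}; common: ∅.
  x = 3: f ≡ 0 at y ∈ {4}; g ≡ 0 at y ∈ ∅; common: ∅.
  x = 4: f ≡ 0 at y ∈ {3}; g ≡ 0 at y ∈ {1, 9}; common: ∅.
  x = 5: f ≡ 0 at y ∈ {2}; g ≡ 0 at y ∈ ∅; common: ∅.
  x = 6: f ≡ 0 at y ∈ {1}; g ≡ 0 at y ∈ ∅; common: ∅.
  x = 7: f ≡ 0 at y ∈ {0}; g ≡ 0 at y ∈ ∅; common: ∅.
  x = 8: f ≡ 0 at y ∈ {10}; g ≡ 0 at y ∈ ∅; common: ∅.
  x = 9: f ≡ 0 at y ∈ {9}; g ≡ 0 at y ∈ {1, 9}; common: {9}.
  x = 10: f ≡ 0 at y ∈ {8}; g ≡ 0 at y ∈ ∅; common: ∅.
Collecting: common zeros = {(9, 9)}, so the count is 1.
Comparison with the Bézout bound: 1 ≤ 2 = deg(f)·deg(g), as expected for curves with no common component (the affine F_11-count falls short of the bound because intersections may lie at infinity, over extension fields, or carry multiplicity).


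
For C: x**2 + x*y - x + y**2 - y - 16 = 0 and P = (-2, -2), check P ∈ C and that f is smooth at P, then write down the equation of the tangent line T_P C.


Tangent line at P: -7*x - 7*y - 28 = 0.

Step 1: f(-2, -2) = 0, so P lies on C.
Step 2: partial derivatives
  f_x(x, y) = 2*x + y - 1, f_y(x, y) = x + 2*y - 1.
  f_x(P) = -7, f_y(P) = -7 (gradient nonzero, so P is smooth).
Step 3: tangent line at P: -7·(x − -2) + -7·(y − -2) = 0.
Expanding: -7*x - 7*y - 28 = 0.


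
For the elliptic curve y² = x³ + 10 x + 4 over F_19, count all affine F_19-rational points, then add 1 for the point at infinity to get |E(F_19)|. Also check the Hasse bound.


Affine points = {(0, 2), (0, 17), (3, 2), (3, 17), (8, 8), (8, 11), (9, 5), (9, 14), (11, 1), (11, 18), (12, 3), (12, 16), (14, 0), (16, 2), (16, 17)}; affine count = 15; |E(F_19)| = 16.

Discriminant check: Δ ∝ 4a³ + 27b² = 4·10³ + 27·4² = 4·1000 + 27·16 ≡ 5 (mod 19). Nonzero ⇒ E is nonsingular.
For each x ∈ F_19, compute rhs = x³ + 10·x + 4 mod 19, then count y ∈ F_19 with y² ≡ rhs.
  x = 0: rhs = 4, matching y values: 2, 17 (2 points).
  x = 1: rhs = 15, matching y values: none (0 points).
  x = 2: rhs = 13, matching y values: none (0 points).
  x = 3: rhs = 4, matching y values: 2, 17 (2 points).
  x = 4: rhs = 13, matching y values: none (0 points).
  x = 5: rhs = 8, matching y values: none (0 points).
  x = 6: rhs = 14, matching y values: none (0 points).
  x = 7: rhs = 18, matching y values: none (0 points).
  x = 8: rhs = 7, matching y values: 8, 11 (2 points).
  x = 9: rhs = 6, matching y values: 5, 14 (2 points).
  x = 10: rhs = 2, matching y values: none (0 points).
  x = 11: rhs = 1, matching y values: 1, 18 (2 points).
  x = 12: rhs = 9, matching y values: 3, 16 (2 points).
  x = 13: rhs = 13, matching y values: none (0 points).
  x = 14: rhs = 0, matching y values: 0 (1 points).
  x = 15: rhs = 14, matching y values: none (0 points).
  x = 16: rhs = 4, matching y values: 2, 17 (2 points).
  x = 17: rhs = 14, matching y values: none (0 points).
  x = 18: rhs = 12, matching y values: none (0 points).
Total affine count: 15.
Full point count |E(F_19)| = 15 + 1 = 16.
Hasse bound: |16 − (19+1)| = |-4| = 4 ≤ 2√19 ≈ 8.7178 ✓.


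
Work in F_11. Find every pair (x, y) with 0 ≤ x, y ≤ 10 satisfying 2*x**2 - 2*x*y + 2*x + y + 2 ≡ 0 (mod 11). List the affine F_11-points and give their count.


Affine F_11-points: {(0, 9), (1, 6), (2, 1), (3, 3), (4, 6), (5, 2), (7, 2), (8, 9), (9, 1), (10, 3)}; count = 10.

For each of the 121 pairs (x, y) ∈ F_11², evaluate f(x, y) mod 11. Record the zeros.
  x = 0: [0↦2, 1↦3, 2↦4, 3↦5, 4↦6, 5↦7, 6↦8, 7↦9, 8↦10, 9↦0, 10↦1]  zeros at y ∈ {9}
  x = 1: [0↦6, 1↦5, 2↦4, 3↦3, 4↦2, 5↦1, 6↦0, 7↦10, 8↦9, 9↦8, 10↦7]  zeros at y ∈ {6}
  x = 2: [0↦3, 1↦0, 2↦8, 3↦5, 4↦2, 5↦10, 6↦7, 7↦4, 8↦1, 9↦9, 10↦6]  zeros at y ∈ {1}
  x = 3: [0↦4, 1↦10, 2↦5, 3↦0, 4↦6, 5↦1, 6↦7, 7↦2, 8↦8, 9↦3, 10↦9]  zeros at y ∈ {3}
  x = 4: [0↦9, 1↦2, 2↦6, 3↦10, 4↦3, 5↦7, 6↦0, 7↦4, 8↦8, 9↦1, 10↦5]  zeros at y ∈ {6}
  x = 5: [0↦7, 1↦9, 2↦0, 3↦2, 4↦4, 5↦6, 6↦8, 7↦10, 8↦1, 9↦3, 10↦5]  zeros at y ∈ {2}
  x = 6: [0↦9, 1↦9, 2↦9, 3↦9, 4↦9, 5↦9, 6↦9, 7↦9, 8↦9, 9↦9, 10↦9]  zeros at y ∈ ∅
  x = 7: [0↦4, 1↦2, 2↦0, 3↦9, 4↦7, 5↦5, 6↦3, 7↦1, 8↦10, 9↦8, 10↦6]  zeros at y ∈ {2}
  x = 8: [0↦3, 1↦10, 2↦6, 3↦2, 4↦9, 5↦5, 6↦1, 7↦8, 8↦4, 9↦0, 10↦7]  zeros at y ∈ {9}
  x = 9: [0↦6, 1↦0, 2↦5, 3↦10, 4↦4, 5↦9, 6↦3, 7↦8, 8↦2, 9↦7, 10↦1]  zeros at y ∈ {1}
  x = 10: [0↦2, 1↦5, 2↦8, 3↦0, 4↦3, 5↦6, 6↦9, 7↦1, 8↦4, 9↦7, 10↦10]  zeros at y ∈ {3}
Collecting zeros: affine points = {(0, 9), (1, 6), (2, 1), (3, 3), (4, 6), (5, 2), (7, 2), (8, 9), (9, 1), (10, 3)}.
Total count |C(F_11)_aff| = 10.


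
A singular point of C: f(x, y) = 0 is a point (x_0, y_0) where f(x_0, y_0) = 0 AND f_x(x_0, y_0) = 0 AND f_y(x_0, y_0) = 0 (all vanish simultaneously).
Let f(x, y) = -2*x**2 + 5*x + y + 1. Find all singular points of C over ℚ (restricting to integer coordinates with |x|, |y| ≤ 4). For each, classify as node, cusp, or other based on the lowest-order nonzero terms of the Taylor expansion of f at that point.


No singular points in the scanned grid; C is smooth there.

Compute partial derivatives:
  f_x = 5 - 4*x.
  f_y = 1.
f_y = 1 is a nonzero constant, so f_y never vanishes: no point (x, y) can satisfy f = f_x = f_y = 0. In particular no (x, y) ∈ {−4, ..., 4}² is singular; the curve is smooth.


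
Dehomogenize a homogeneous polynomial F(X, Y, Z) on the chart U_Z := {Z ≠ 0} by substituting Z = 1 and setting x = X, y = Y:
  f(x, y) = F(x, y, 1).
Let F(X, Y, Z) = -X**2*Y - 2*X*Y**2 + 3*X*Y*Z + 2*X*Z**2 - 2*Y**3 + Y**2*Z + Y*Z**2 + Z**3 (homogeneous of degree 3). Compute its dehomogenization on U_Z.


f(x, y) = -x**2*y - 2*x*y**2 + 3*x*y + 2*x - 2*y**3 + y**2 + y + 1

On U_Z we set Z = 1. Each monomial c·X^i·Y^j·Z^k in F becomes c·x^i·y^j·1^k = c·x^i·y^j.
Substituting Z = 1: F(X, Y, 1) = -x**2*y - 2*x*y**2 + 3*x*y + 2*x - 2*y**3 + y**2 + y + 1.
Note: deg(f) ≤ deg(F) = 3; strict inequality happens when F is divisible by Z (lost terms).


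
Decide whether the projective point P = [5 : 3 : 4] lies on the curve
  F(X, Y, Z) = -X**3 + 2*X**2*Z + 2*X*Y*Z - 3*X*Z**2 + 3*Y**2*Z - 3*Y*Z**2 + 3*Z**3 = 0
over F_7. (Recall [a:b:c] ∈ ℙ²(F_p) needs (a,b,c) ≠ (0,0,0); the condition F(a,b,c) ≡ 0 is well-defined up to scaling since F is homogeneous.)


F(5,3,4) ≡ 6 (mod 7); P is NOT on the curve.

Evaluate F(5, 3, 4) term-by-term (mod 7).
  -X**3 ↦ -1·125·1·1 = -125
  2*X**2*Z ↦ 2·25·1·4 = 200
  2*X*Y*Z ↦ 2·5·3·4 = 120
  -3*X*Z**2 ↦ -3·5·1·16 = -240
  3*Y**2*Z ↦ 3·1·9·4 = 108
  -3*Y*Z**2 ↦ -3·1·3·16 = -144
  3*Z**3 ↦ 3·1·1·64 = 192
Sum: F(5, 3, 4) = (-125) + (200) + (120) + (-240) + (108) + (-144) + (192) = 111.
Reducing mod 7: 111 ≡ 6 (mod 7).
Since F(a, b, c) ≡ 6 ≠ 0 (mod 7), P does NOT lie on the curve.


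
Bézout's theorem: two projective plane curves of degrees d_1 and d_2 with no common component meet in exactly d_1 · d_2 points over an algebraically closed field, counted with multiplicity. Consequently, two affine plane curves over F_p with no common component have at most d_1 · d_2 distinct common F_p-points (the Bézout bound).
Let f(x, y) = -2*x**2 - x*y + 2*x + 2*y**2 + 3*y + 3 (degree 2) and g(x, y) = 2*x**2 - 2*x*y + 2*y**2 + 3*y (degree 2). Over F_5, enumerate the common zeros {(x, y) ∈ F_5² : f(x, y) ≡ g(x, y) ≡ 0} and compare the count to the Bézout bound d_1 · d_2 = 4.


Common zeros: {(4, 2)}; count = 1; Bézout bound = 4.

deg(f) = 2, deg(g) = 2, so Bézout bound = 4.
Scan x ∈ F_5. For each x, list the y ∈ F_5 with f(x, y) ≡ 0 and those with g(x, y) ≡ 0 (mod 5); the common zeros in that column are the intersection.
  x = 0: f ≡ 0 at y ∈ {3}; g ≡ 0 at y ∈ {0, 1}; common: ∅.
  x = 1: f ≡ 0 at y ∈ {2}; g ≡ 0 at y ∈ {1}; common: ∅.
  x = 2: f ≡ 0 at y ∈ {3, 4}; g ≡ 0 at y ∈ ∅; common: ∅.
  x = 3: f ≡ 0 at y ∈ ∅; g ≡ 0 at y ∈ {2}; common: ∅.
  x = 4: f ≡ 0 at y ∈ {1, 2}; g ≡ 0 at y ∈ {2, 3}; common: {2}.
Collecting: common zeros = {(4, 2)}, so the count is 1.
Comparison with the Bézout bound: 1 ≤ 4 = deg(f)·deg(g), as expected for curves with no common component (the affine F_5-count falls short of the bound because intersections may lie at infinity, over extension fields, or carry multiplicity).


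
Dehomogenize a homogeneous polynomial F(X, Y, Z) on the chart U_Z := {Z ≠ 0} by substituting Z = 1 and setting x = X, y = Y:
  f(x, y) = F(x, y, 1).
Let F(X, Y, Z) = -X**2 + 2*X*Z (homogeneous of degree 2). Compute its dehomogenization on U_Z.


f(x, y) = -x**2 + 2*x

On U_Z we set Z = 1. Each monomial c·X^i·Y^j·Z^k in F becomes c·x^i·y^j·1^k = c·x^i·y^j.
Substituting Z = 1: F(X, Y, 1) = -x**2 + 2*x.
Note: deg(f) ≤ deg(F) = 2; strict inequality happens when F is divisible by Z (lost terms).


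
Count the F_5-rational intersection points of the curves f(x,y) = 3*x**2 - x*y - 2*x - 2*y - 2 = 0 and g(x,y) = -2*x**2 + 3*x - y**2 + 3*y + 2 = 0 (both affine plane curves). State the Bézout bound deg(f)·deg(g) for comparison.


Common zeros: ∅; count = 0; Bézout bound = 4.

deg(f) = 2, deg(g) = 2, so Bézout bound = 4.
Scan x ∈ F_5. For each x, list the y ∈ F_5 with f(x, y) ≡ 0 and those with g(x, y) ≡ 0 (mod 5); the common zeros in that column are the intersection.
  x = 0: f ≡ 0 at y ∈ {4}; g ≡ 0 at y ∈ ∅; common: ∅.
  x = 1: f ≡ 0 at y ∈ {3}; g ≡ 0 at y ∈ {1, 2}; common: ∅.
  x = 2: f ≡ 0 at y ∈ {4}; g ≡ 0 at y ∈ {0, 3}; common: ∅.
  x = 3: f ≡ 0 at y ∈ ∅; g ≡ 0 at y ∈ {1, 2}; common: ∅.
  x = 4: f ≡ 0 at y ∈ {3}; g ≡ 0 at y ∈ ∅; common: ∅.
Collecting: common zeros = ∅, so the count is 0.
Comparison with the Bézout bound: 0 ≤ 4 = deg(f)·deg(g), as expected for curves with no common component (the affine F_5-count falls short of the bound because intersections may lie at infinity, over extension fields, or carry multiplicity).


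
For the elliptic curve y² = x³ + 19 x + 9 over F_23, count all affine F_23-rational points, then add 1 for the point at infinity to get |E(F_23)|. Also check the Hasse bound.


Affine points = {(0, 3), (0, 20), (1, 11), (1, 12), (2, 3), (2, 20), (3, 1), (3, 22), (7, 5), (7, 18), (8, 11), (8, 12), (9, 9), (9, 14), (10, 7), (10, 16), (11, 10), (11, 13), (14, 11), (14, 12), (15, 9), (15, 14), (16, 4), (16, 19), (17, 1), (17, 22), (21, 3), (21, 20), (22, 9), (22, 14)}; affine count = 30; |E(F_23)| = 31.

Discriminant check: Δ ∝ 4a³ + 27b² = 4·19³ + 27·9² = 4·6859 + 27·81 ≡ 22 (mod 23). Nonzero ⇒ E is nonsingular.
For each x ∈ F_23, compute rhs = x³ + 19·x + 9 mod 23, then count y ∈ F_23 with y² ≡ rhs.
  x = 0: rhs = 9, matching y values: 3, 20 (2 points).
  x = 1: rhs = 6, matching y values: 11, 12 (2 points).
  x = 2: rhs = 9, matching y values: 3, 20 (2 points).
  x = 3: rhs = 1, matching y values: 1, 22 (2 points).
  x = 4: rhs = 11, matching y values: none (0 points).
  x = 5: rhs = 22, matching y values: none (0 points).
  x = 6: rhs = 17, matching y values: none (0 points).
  x = 7: rhs = 2, matching y values: 5, 18 (2 points).
  x = 8: rhs = 6, matching y values: 11, 12 (2 points).
  x = 9: rhs = 12, matching y values: 9, 14 (2 points).
  x = 10: rhs = 3, matching y values: 7, 16 (2 points).
  x = 11: rhs = 8, matching y values: 10, 13 (2 points).
  x = 12: rhs = 10, matching y values: none (0 points).
  x = 13: rhs = 15, matching y values: none (0 points).
  x = 14: rhs = 6, matching y values: 11, 12 (2 points).
  x = 15: rhs = 12, matching y values: 9, 14 (2 points).
  x = 16: rhs = 16, matching y values: 4, 19 (2 points).
  x = 17: rhs = 1, matching y values: 1, 22 (2 points).
  x = 18: rhs = 19, matching y values: none (0 points).
  x = 19: rhs = 7, matching y values: none (0 points).
  x = 20: rhs = 17, matching y values: none (0 points).
  x = 21: rhs = 9, matching y values: 3, 20 (2 points).
  x = 22: rhs = 12, matching y values: 9, 14 (2 points).
Total affine count: 30.
Full point count |E(F_23)| = 30 + 1 = 31.
Hasse bound: |31 − (23+1)| = |7| = 7 ≤ 2√23 ≈ 9.5917 ✓.
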